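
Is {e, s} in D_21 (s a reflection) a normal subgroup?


H = {e, s} in D_21 (s a reflection)
r·s·r⁻¹ = sr⁻² ≠ s for n ≥ 3, so {e, s} is not closed under conjugation

No, not a normal subgroup


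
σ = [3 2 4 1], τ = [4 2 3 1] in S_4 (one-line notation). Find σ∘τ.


σ∘τ: apply τ first, then σ
1 →τ 4 →σ 1
2 →τ 2 →σ 2
3 →τ 3 →σ 4
4 →τ 1 →σ 3

σ∘τ = [1 2 4 3]


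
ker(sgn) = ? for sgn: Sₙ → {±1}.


Kernel = preimage of identity
ker(sgn) = even permutations = Aₙ

ker(sgn) = Aₙ


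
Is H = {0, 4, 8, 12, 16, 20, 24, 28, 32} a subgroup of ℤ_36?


Subgroup test for H = {0, 4, 8, 12, 16, 20, 24, 28, 32} in (ℤ_36, +):
(1) 0 ∈ H? Yes
(2) Closure: for all a,b ∈ H, (a+b) mod 36 ∈ H? Yes
(3) Inverses: for all a ∈ H, -a mod 36 ∈ H? Yes

Yes, H is a subgroup of ℤ_36


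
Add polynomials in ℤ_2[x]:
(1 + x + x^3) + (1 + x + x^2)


Add coefficients mod 2:
x^0: 1 + 1 = 0 (mod 2)
x^1: 1 + 1 = 0 (mod 2)
x^2: 0 + 1 = 1 (mod 2)
x^3: 1 + 0 = 1 (mod 2)
Result: x^2 + x^3

f + g = x^2 + x^3


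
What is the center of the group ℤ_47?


Z(G) = {g ∈ G | gx = xg for all x ∈ G}
ℤ_47 is abelian, so Z(G) = G

Z(ℤ_47) = ℤ_47


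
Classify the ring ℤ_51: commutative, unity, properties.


ℤ_51 is a commutative ring with unity 1; 51 = 3×17 is composite, so 3·17 ≡ 0 gives zero divisors (not an integral domain)
Commutative: Yes
Integral domain: No
Has unity: Yes

ℤ_51: Commutative=Yes, Unity=Yes


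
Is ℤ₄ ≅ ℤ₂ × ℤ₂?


Comparing ℤ₄ and ℤ₂ × ℤ₂:
ℤ₄ has an element of order 4; ℤ₂×ℤ₂ has exponent 2

No, ℤ₄ ≇ ℤ₂ × ℤ₂


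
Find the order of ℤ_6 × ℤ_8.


|A × B| = |A| · |B|
|ℤ_6 × ℤ_8| = 6 × 8 = 48

|ℤ_6 × ℤ_8| = 48


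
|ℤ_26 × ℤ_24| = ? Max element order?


|ℤ_26 × ℤ_24| = 26 × 24 = 624
Max element order = lcm(26,24) = 312
Cyclic? No (gcd=2)

|ℤ_26×ℤ_24| = 624, max element order = 312


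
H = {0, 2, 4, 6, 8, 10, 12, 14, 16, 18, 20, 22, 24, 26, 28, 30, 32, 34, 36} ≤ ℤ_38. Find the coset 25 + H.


25 + H = {25 + h (mod 38) : h ∈ H}
25+0=25, 25+2=27, 25+4=29, 25+6=31, 25+8=33, 25+10=35, 25+12=37, 25+14=1, 25+16=3, 25+18=5, 25+20=7, 25+22=9, 25+24=11, 25+26=13, 25+28=15, 25+30=17, 25+32=19, 25+34=21, 25+36=23
25 + H = {1, 3, 5, 7, 9, 11, 13, 15, 17, 19, 21, 23, 25, 27, 29, 31, 33, 35, 37} = 1 + H

25 + H = {1, 3, 5, 7, 9, 11, 13, 15, 17, 19, 21, 23, 25, 27, 29, 31, 33, 35, 37}


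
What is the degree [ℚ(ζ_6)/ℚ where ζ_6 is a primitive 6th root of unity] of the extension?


[ℚ(ζ_n):ℚ] = deg Φ_n(x) = φ(n). Here φ(6) = 2

[ℚ(ζ_6)/ℚ where ζ_6 is a primitive 6th root of unity] = 2


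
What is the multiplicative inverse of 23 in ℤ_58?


Use the extended Euclidean algorithm to write 1 = 23·s + 58·t; then s mod 58 is the inverse.
Euclidean algorithm:
  23 = 0·58 + 23
  58 = 2·23 + 12
  23 = 1·12 + 11
  12 = 1·11 + 1
  11 = 11·1 + 0
gcd(23,58) = 1
Back-substitution gives: 23·(-5) + 58·(2) = 1
So 23⁻¹ ≡ -5 ≡ 53 (mod 58)
Check: 23 × 53 = 1219 ≡ 1 (mod 58) ✓

23⁻¹ ≡ 53 (mod 58)


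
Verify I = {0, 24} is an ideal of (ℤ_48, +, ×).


Check ideal conditions for I = {0, 24} in ℤ_48:
(1) I is an additive subgroup? Yes
(2) For r ∈ ℤ_48 and a ∈ I: r·a ∈ I? Yes

Yes, I is an ideal of ℤ_48


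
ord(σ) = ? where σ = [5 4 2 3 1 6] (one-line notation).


Cycle decomposition: (1 5) (2 4 3)
Cycle lengths: 2, 3
Order = lcm(2, 3) = 6

ord(σ) = 6


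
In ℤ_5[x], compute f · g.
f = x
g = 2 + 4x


Expand and collect like terms; reduce coefficients mod 5:
x^0: 0·2 = 0 ≡ 0 (mod 5)
x^1: 0·4 + 1·2 = 2 ≡ 2 (mod 5)
x^2: 1·4 = 4 ≡ 4 (mod 5)
Result: 2x + 4x^2

f · g = 2x + 4x^2


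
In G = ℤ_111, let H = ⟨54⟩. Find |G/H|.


|⟨54⟩| = n / gcd(54, 111) = 111 / 3 = 37
H is normal (ℤ_111 is abelian).
|G/H| = |G| / |H| = 111 / 37 = 3

|G/H| = 3


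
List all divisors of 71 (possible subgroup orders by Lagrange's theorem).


Lagrange's theorem: |H| divides |G|
|G| = 71
Divisors of 71: 1, 71

Possible subgroup orders: {1, 71}


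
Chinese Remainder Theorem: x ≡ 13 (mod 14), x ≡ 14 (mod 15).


m₁ = 14, m₂ = 15, gcd = 1, so CRT applies. M = m₁·m₂ = 210
Let M₁ = M/m₁ = 15, M₂ = M/m₂ = 14
Find y₁ ≡ M₁⁻¹ (mod m₁): 15⁻¹ ≡ 1 (mod 14)
Find y₂ ≡ M₂⁻¹ (mod m₂): 14⁻¹ ≡ 14 (mod 15)
x = a₁·M₁·y₁ + a₂·M₂·y₂ = 13·15·1 + 14·14·14 = 2939
Reduce mod 210: x ≡ 209
Check: 209 mod 14 = 13 ✓, 209 mod 15 = 14 ✓

x ≡ 209 (mod 210)


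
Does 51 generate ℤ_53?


g generates ℤ_n iff gcd(g, n) = 1
gcd(51, 53) = 1
Since gcd = 1, 51 is a generator.

Yes, 51 generates ℤ_53


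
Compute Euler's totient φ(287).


Factor n: 287 = 7 × 41
φ(n) = n · ∏(1 - 1/p) over distinct primes p | n
φ(287) = 287 · (1 - 1/7) · (1 - 1/41) = 240

φ(287) = 240


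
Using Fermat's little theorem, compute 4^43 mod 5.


Fermat's little theorem: if p is prime and gcd(a,p)=1, then a^(p-1) ≡ 1 (mod p)
p = 5 is prime, gcd(4,5) = 1
Reduce exponent: 43 mod 4 = 3
So 4^43 ≡ 4^3 (mod 5)
4^3 mod 5 = 4

4^43 ≡ 4 (mod 5)


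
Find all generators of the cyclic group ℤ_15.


g generates ℤ_n iff gcd(g,n) = 1
Checking each g ∈ {1,...,14}:
gcd(1,15) = 1
gcd(2,15) = 1
gcd(3,15) = 3
gcd(4,15) = 1
gcd(5,15) = 5
gcd(6,15) = 3
gcd(7,15) = 1
gcd(8,15) = 1
gcd(9,15) = 3
gcd(10,15) = 5
gcd(11,15) = 1
gcd(12,15) = 3
gcd(13,15) = 1
gcd(14,15) = 1
Generators: {1, 2, 4, 7, 8, 11, 13, 14}
Number of generators = φ(15) = 8

Generators of ℤ_15 = {1, 2, 4, 7, 8, 11, 13, 14}


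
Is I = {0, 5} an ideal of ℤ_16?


Check ideal conditions for I = {0, 5} in ℤ_16:
(1) I is an additive subgroup? No
(2) For r ∈ ℤ_16 and a ∈ I: r·a ∈ I? No  [counterexample: r=2, a=5, r·a mod 16 = 10 ∉ I]

No, I is not an ideal of ℤ_16


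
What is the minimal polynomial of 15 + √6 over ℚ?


Let α = 15 + √6. Then α - 15 = √6, so (α - 15)² = 6, giving α² - 30α + 219 = 0. Degree 2 and α ∉ ℚ, so this is the minimal polynomial.

Minimal polynomial: x² - 30x + 219


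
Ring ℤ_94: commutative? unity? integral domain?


ℤ_94 is a commutative ring with unity 1; 94 = 2×47 is composite, so 2·47 ≡ 0 gives zero divisors (not an integral domain)
Commutative: Yes
Integral domain: No
Has unity: Yes

ℤ_94: Commutative=Yes, Unity=Yes


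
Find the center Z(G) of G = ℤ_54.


Z(G) = {g ∈ G | gx = xg for all x ∈ G}
ℤ_54 is abelian, so Z(G) = G

Z(ℤ_54) = ℤ_54


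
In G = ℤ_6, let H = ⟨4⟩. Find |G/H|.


|⟨4⟩| = n / gcd(4, 6) = 6 / 2 = 3
H is normal (ℤ_6 is abelian).
|G/H| = |G| / |H| = 6 / 3 = 2

|G/H| = 2


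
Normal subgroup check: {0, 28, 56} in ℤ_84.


H = {0, 28, 56} in ℤ_84
ℤ_84 is abelian; every subgroup of an abelian group is normal

Yes, normal subgroup


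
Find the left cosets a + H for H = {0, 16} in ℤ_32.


H = {0, 16}, |H| = 2
Number of cosets = |G|/|H| = 32/2 = 16
0 + H = {0, 16}
1 + H = {1, 17}
2 + H = {2, 18}
3 + H = {3, 19}
4 + H = {4, 20}
5 + H = {5, 21}
6 + H = {6, 22}
7 + H = {7, 23}
8 + H = {8, 24}
9 + H = {9, 25}
10 + H = {10, 26}
11 + H = {11, 27}
12 + H = {12, 28}
13 + H = {13, 29}
14 + H = {14, 30}
15 + H = {15, 31}

Cosets: 0+H={0,16}; 1+H={1,17}; 2+H={2,18}; 3+H={3,19}; 4+H={4,20}; 5+H={5,21}; 6+H={6,22}; 7+H={7,23}; 8+H={8,24}; 9+H={9,25}; 10+H={10,26}; 11+H={11,27}; 12+H={12,28}; 13+H={13,29}; 14+H={14,30}; 15+H={15,31}


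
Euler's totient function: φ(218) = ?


Factor n: 218 = 2 × 109
φ(n) = n · ∏(1 - 1/p) over distinct primes p | n
φ(218) = 218 · (1 - 1/2) · (1 - 1/109) = 108

φ(218) = 108


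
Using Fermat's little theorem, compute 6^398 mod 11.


Fermat's little theorem: if p is prime and gcd(a,p)=1, then a^(p-1) ≡ 1 (mod p)
p = 11 is prime, gcd(6,11) = 1
Reduce exponent: 398 mod 10 = 8
So 6^398 ≡ 6^8 (mod 11)
6^8 mod 11 = 4

6^398 ≡ 4 (mod 11)


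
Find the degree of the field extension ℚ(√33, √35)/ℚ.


[ℚ(√33,√35):ℚ] = [ℚ(√33,√35):ℚ(√33)]·[ℚ(√33):ℚ] = 2·2 = 4

[ℚ(√33, √35)/ℚ] = 4


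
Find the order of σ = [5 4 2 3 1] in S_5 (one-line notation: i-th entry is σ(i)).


Cycle decomposition: (1 5) (2 4 3)
Cycle lengths: 2, 3
Order = lcm(2, 3) = 6

ord(σ) = 6


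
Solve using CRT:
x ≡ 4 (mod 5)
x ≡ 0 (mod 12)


m₁ = 5, m₂ = 12, gcd = 1, so CRT applies. M = m₁·m₂ = 60
Let M₁ = M/m₁ = 12, M₂ = M/m₂ = 5
Find y₁ ≡ M₁⁻¹ (mod m₁): 12⁻¹ ≡ 3 (mod 5)
Find y₂ ≡ M₂⁻¹ (mod m₂): 5⁻¹ ≡ 5 (mod 12)
x = a₁·M₁·y₁ + a₂·M₂·y₂ = 4·12·3 + 0·5·5 = 144
Reduce mod 60: x ≡ 24
Check: 24 mod 5 = 4 ✓, 24 mod 12 = 0 ✓

x ≡ 24 (mod 60)


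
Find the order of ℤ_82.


ℤ_n has n elements.

|ℤ_82| = 82


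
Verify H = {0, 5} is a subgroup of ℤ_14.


Subgroup test for H = {0, 5} in (ℤ_14, +):
(1) 0 ∈ H? Yes
(2) Closure: for all a,b ∈ H, (a+b) mod 14 ∈ H? No  [counterexample: 5 + 5 = 10 ∉ H]
(3) Inverses: for all a ∈ H, -a mod 14 ∈ H? No

No, H is not a subgroup of ℤ_14


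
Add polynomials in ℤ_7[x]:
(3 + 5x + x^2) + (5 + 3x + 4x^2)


Add coefficients mod 7:
x^0: 3 + 5 = 1 (mod 7)
x^1: 5 + 3 = 1 (mod 7)
x^2: 1 + 4 = 5 (mod 7)
Result: 1 + x + 5x^2

f + g = 1 + x + 5x^2


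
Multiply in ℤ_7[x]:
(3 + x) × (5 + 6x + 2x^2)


Expand and collect like terms; reduce coefficients mod 7:
x^0: 3·5 = 15 ≡ 1 (mod 7)
x^1: 3·6 + 1·5 = 23 ≡ 2 (mod 7)
x^2: 3·2 + 1·6 = 12 ≡ 5 (mod 7)
x^3: 1·2 = 2 ≡ 2 (mod 7)
Result: 1 + 2x + 5x^2 + 2x^3

f · g = 1 + 2x + 5x^2 + 2x^3


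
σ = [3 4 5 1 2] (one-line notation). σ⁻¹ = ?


To find σ⁻¹, swap domain and range:
σ(1) = 3 → σ⁻¹(3) = 1
σ(2) = 4 → σ⁻¹(4) = 2
σ(3) = 5 → σ⁻¹(5) = 3
σ(4) = 1 → σ⁻¹(1) = 4
σ(5) = 2 → σ⁻¹(2) = 5

σ⁻¹ = [4 5 1 2 3]


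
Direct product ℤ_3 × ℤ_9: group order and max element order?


|ℤ_3 × ℤ_9| = 3 × 9 = 27
Max element order = lcm(3,9) = 9
Cyclic? No (gcd=3)

|ℤ_3×ℤ_9| = 27, max element order = 9


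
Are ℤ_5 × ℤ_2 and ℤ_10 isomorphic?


Comparing ℤ_5 × ℤ_2 and ℤ_10:
gcd(5,2) = 1, so ℤ_5 × ℤ_2 ≅ ℤ_10 (CRT)

Yes, ℤ_5 × ℤ_2 ≅ ℤ_10


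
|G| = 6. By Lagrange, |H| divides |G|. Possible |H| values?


Lagrange's theorem: |H| divides |G|
|G| = 6
Divisors of 6: 1, 2, 3, 6

Possible subgroup orders: {1, 2, 3, 6}


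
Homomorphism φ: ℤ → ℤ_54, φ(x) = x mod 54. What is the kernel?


Kernel = preimage of identity
ker(φ) = {x ∈ ℤ : x ≡ 0 (mod 54)} = 54ℤ = {0, ±54, ±108, ...}

ker(φ) = 54ℤ


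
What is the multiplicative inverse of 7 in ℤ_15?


Use the extended Euclidean algorithm to write 1 = 7·s + 15·t; then s mod 15 is the inverse.
Euclidean algorithm:
  7 = 0·15 + 7
  15 = 2·7 + 1
  7 = 7·1 + 0
gcd(7,15) = 1
Back-substitution gives: 7·(-2) + 15·(1) = 1
So 7⁻¹ ≡ -2 ≡ 13 (mod 15)
Check: 7 × 13 = 91 ≡ 1 (mod 15) ✓

7⁻¹ ≡ 13 (mod 15)


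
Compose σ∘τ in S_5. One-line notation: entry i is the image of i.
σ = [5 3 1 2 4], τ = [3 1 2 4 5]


σ∘τ: apply τ first, then σ
1 →τ 3 →σ 1
2 →τ 1 →σ 5
3 →τ 2 →σ 3
4 →τ 4 →σ 2
5 →τ 5 →σ 4

σ∘τ = [1 5 3 2 4]


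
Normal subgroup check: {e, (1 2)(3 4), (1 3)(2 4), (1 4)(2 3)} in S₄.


H = {e, (1 2)(3 4), (1 3)(2 4), (1 4)(2 3)} in S₄
This is the Klein four-group V₄; it is normal in S₄ (it is a union of conjugacy classes)

Yes, normal subgroup


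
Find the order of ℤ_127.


ℤ_n has n elements.

|ℤ_127| = 127


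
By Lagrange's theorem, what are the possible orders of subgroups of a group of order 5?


Lagrange's theorem: |H| divides |G|
|G| = 5
Divisors of 5: 1, 5

Possible subgroup orders: {1, 5}


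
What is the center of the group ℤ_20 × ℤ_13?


Z(G) = {g ∈ G | gx = xg for all x ∈ G}
Direct product of abelian groups is abelian, so Z(G) = G

Z(ℤ_20 × ℤ_13) = ℤ_20 × ℤ_13


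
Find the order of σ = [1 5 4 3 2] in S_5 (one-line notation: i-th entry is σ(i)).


Cycle decomposition: (2 5) (3 4)
Cycle lengths: 2, 2
Order = lcm(2, 2) = 2

ord(σ) = 2


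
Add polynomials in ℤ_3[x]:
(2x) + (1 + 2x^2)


Add coefficients mod 3:
x^0: 0 + 1 = 1 (mod 3)
x^1: 2 + 0 = 2 (mod 3)
x^2: 0 + 2 = 2 (mod 3)
Result: 1 + 2x + 2x^2

f + g = 1 + 2x + 2x^2


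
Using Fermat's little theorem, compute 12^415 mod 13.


Fermat's little theorem: if p is prime and gcd(a,p)=1, then a^(p-1) ≡ 1 (mod p)
p = 13 is prime, gcd(12,13) = 1
Reduce exponent: 415 mod 12 = 7
So 12^415 ≡ 12^7 (mod 13)
12^7 mod 13 = 12

12^415 ≡ 12 (mod 13)


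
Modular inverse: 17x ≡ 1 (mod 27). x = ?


Use the extended Euclidean algorithm to write 1 = 17·s + 27·t; then s mod 27 is the inverse.
Euclidean algorithm:
  17 = 0·27 + 17
  27 = 1·17 + 10
  17 = 1·10 + 7
  10 = 1·7 + 3
  7 = 2·3 + 1
  3 = 3·1 + 0
gcd(17,27) = 1
Back-substitution gives: 17·(8) + 27·(-5) = 1
So 17⁻¹ ≡ 8 ≡ 8 (mod 27)
Check: 17 × 8 = 136 ≡ 1 (mod 27) ✓

17⁻¹ ≡ 8 (mod 27)


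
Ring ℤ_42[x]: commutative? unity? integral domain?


ℤ_42 has zero divisors (2·21 ≡ 0), and these lift to constant zero divisors in ℤ_42[x]; so not an integral domain
Commutative: Yes
Integral domain: No
Has unity: Yes

ℤ_42[x]: Commutative=Yes, Unity=Yes


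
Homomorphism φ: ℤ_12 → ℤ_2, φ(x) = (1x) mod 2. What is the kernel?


Kernel = preimage of identity
ker(φ) = {x ∈ ℤ_12 : 1x ≡ 0 (mod 2)}. Since 2 | 12, φ is well-defined. The kernel is the cyclic subgroup ⟨2⟩ of ℤ_12 (order 6), i.e. {0, 2, 4, 6, 8, 10}

ker(φ) = {0, 2, 4, 6, 8, 10}


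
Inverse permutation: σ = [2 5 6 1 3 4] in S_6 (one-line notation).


To find σ⁻¹, swap domain and range:
σ(1) = 2 → σ⁻¹(2) = 1
σ(2) = 5 → σ⁻¹(5) = 2
σ(3) = 6 → σ⁻¹(6) = 3
σ(4) = 1 → σ⁻¹(1) = 4
σ(5) = 3 → σ⁻¹(3) = 5
σ(6) = 4 → σ⁻¹(4) = 6

σ⁻¹ = [4 1 5 6 2 3]


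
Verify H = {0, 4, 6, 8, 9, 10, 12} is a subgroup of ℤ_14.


Subgroup test for H = {0, 4, 6, 8, 9, 10, 12} in (ℤ_14, +):
(1) 0 ∈ H? Yes
(2) Closure: for all a,b ∈ H, (a+b) mod 14 ∈ H? No  [counterexample: 4 + 9 = 13 ∉ H]
(3) Inverses: for all a ∈ H, -a mod 14 ∈ H? No

No, H is not a subgroup of ℤ_14


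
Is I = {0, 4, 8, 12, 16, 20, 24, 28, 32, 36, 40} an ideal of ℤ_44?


Check ideal conditions for I = {0, 4, 8, 12, 16, 20, 24, 28, 32, 36, 40} in ℤ_44:
(1) I is an additive subgroup? Yes
(2) For r ∈ ℤ_44 and a ∈ I: r·a ∈ I? Yes

Yes, I is an ideal of ℤ_44


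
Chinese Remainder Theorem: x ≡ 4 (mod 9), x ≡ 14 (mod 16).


m₁ = 9, m₂ = 16, gcd = 1, so CRT applies. M = m₁·m₂ = 144
Let M₁ = M/m₁ = 16, M₂ = M/m₂ = 9
Find y₁ ≡ M₁⁻¹ (mod m₁): 16⁻¹ ≡ 4 (mod 9)
Find y₂ ≡ M₂⁻¹ (mod m₂): 9⁻¹ ≡ 9 (mod 16)
x = a₁·M₁·y₁ + a₂·M₂·y₂ = 4·16·4 + 14·9·9 = 1390
Reduce mod 144: x ≡ 94
Check: 94 mod 9 = 4 ✓, 94 mod 16 = 14 ✓

x ≡ 94 (mod 144)


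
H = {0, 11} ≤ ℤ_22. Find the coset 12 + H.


12 + H = {12 + h (mod 22) : h ∈ H}
12+0=12, 12+11=1
12 + H = {1, 12} = 1 + H

12 + H = {1, 12}


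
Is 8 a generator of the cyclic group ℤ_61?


g generates ℤ_n iff gcd(g, n) = 1
gcd(8, 61) = 1
Since gcd = 1, 8 is a generator.

Yes, 8 generates ℤ_61


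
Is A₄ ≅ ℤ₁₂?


Comparing A₄ and ℤ₁₂:
A₄ is non-abelian, ℤ₁₂ is abelian

No, A₄ ≇ ℤ₁₂


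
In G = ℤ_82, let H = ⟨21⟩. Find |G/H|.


|⟨21⟩| = n / gcd(21, 82) = 82 / 1 = 82
H is normal (ℤ_82 is abelian).
|G/H| = |G| / |H| = 82 / 82 = 1

|G/H| = 1


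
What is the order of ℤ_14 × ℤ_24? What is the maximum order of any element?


|ℤ_14 × ℤ_24| = 14 × 24 = 336
Max element order = lcm(14,24) = 168
Cyclic? No (gcd=2)

|ℤ_14×ℤ_24| = 336, max element order = 168


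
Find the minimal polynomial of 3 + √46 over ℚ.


Let α = 3 + √46. Then α - 3 = √46, so (α - 3)² = 46, giving α² - 6α - 37 = 0. Degree 2 and α ∉ ℚ, so this is the minimal polynomial.

Minimal polynomial: x² - 6x - 37


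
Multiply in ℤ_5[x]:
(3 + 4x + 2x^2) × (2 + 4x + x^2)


Expand and collect like terms; reduce coefficients mod 5:
x^0: 3·2 = 6 ≡ 1 (mod 5)
x^1: 3·4 + 4·2 = 20 ≡ 0 (mod 5)
x^2: 3·1 + 4·4 + 2·2 = 23 ≡ 3 (mod 5)
x^3: 4·1 + 2·4 = 12 ≡ 2 (mod 5)
x^4: 2·1 = 2 ≡ 2 (mod 5)
Result: 1 + 3x^2 + 2x^3 + 2x^4

f · g = 1 + 3x^2 + 2x^3 + 2x^4


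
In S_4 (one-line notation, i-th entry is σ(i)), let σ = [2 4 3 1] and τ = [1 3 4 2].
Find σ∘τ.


σ∘τ: apply τ first, then σ
1 →τ 1 →σ 2
2 →τ 3 →σ 3
3 →τ 4 →σ 1
4 →τ 2 →σ 4

σ∘τ = [2 3 1 4]


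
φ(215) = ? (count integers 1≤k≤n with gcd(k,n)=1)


Factor n: 215 = 5 × 43
φ(n) = n · ∏(1 - 1/p) over distinct primes p | n
φ(215) = 215 · (1 - 1/5) · (1 - 1/43) = 168

φ(215) = 168


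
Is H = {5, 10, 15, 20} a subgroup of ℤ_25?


Subgroup test for H = {5, 10, 15, 20} in (ℤ_25, +):
(1) 0 ∈ H? No
(2) Closure: for all a,b ∈ H, (a+b) mod 25 ∈ H? No  [counterexample: 5 + 20 = 0 ∉ H]
(3) Inverses: for all a ∈ H, -a mod 25 ∈ H? Yes

No, H is not a subgroup of ℤ_25


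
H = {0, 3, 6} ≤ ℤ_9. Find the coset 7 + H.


7 + H = {7 + h (mod 9) : h ∈ H}
7+0=7, 7+3=1, 7+6=4
7 + H = {1, 4, 7} = 1 + H

7 + H = {1, 4, 7}


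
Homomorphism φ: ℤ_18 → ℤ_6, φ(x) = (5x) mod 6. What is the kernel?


Kernel = preimage of identity
ker(φ) = {x ∈ ℤ_18 : 5x ≡ 0 (mod 6)}. Since 6 | 18, φ is well-defined. The kernel is the cyclic subgroup ⟨6⟩ of ℤ_18 (order 3), i.e. {0, 6, 12}

ker(φ) = {0, 6, 12}


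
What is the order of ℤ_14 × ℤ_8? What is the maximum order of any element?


|ℤ_14 × ℤ_8| = 14 × 8 = 112
Max element order = lcm(14,8) = 56
Cyclic? No (gcd=2)

|ℤ_14×ℤ_8| = 112, max element order = 56


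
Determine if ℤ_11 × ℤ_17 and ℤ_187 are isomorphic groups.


Comparing ℤ_11 × ℤ_17 and ℤ_187:
gcd(11,17) = 1, so ℤ_11 × ℤ_17 ≅ ℤ_187 (CRT)

Yes, ℤ_11 × ℤ_17 ≅ ℤ_187


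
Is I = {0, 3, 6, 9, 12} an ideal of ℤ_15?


Check ideal conditions for I = {0, 3, 6, 9, 12} in ℤ_15:
(1) I is an additive subgroup? Yes
(2) For r ∈ ℤ_15 and a ∈ I: r·a ∈ I? Yes

Yes, I is an ideal of ℤ_15


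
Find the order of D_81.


|D_n| = 2n (n rotations and n reflections)
|D_81| = 2×81 = 162

|D_81| = 162


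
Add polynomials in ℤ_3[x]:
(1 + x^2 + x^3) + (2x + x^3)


Add coefficients mod 3:
x^0: 1 + 0 = 1 (mod 3)
x^1: 0 + 2 = 2 (mod 3)
x^2: 1 + 0 = 1 (mod 3)
x^3: 1 + 1 = 2 (mod 3)
Result: 1 + 2x + x^2 + 2x^3

f + g = 1 + 2x + x^2 + 2x^3


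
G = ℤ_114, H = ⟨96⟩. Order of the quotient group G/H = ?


|⟨96⟩| = n / gcd(96, 114) = 114 / 6 = 19
H is normal (ℤ_114 is abelian).
|G/H| = |G| / |H| = 114 / 19 = 6

|G/H| = 6


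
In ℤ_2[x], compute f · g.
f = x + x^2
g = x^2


Expand and collect like terms; reduce coefficients mod 2:
x^0: 0·0 = 0 ≡ 0 (mod 2)
x^1: 0·0 + 1·0 = 0 ≡ 0 (mod 2)
x^2: 0·1 + 1·0 + 1·0 = 0 ≡ 0 (mod 2)
x^3: 1·1 + 1·0 = 1 ≡ 1 (mod 2)
x^4: 1·1 = 1 ≡ 1 (mod 2)
Result: x^3 + x^4

f · g = x^3 + x^4


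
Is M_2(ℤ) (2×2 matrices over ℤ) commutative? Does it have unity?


Matrix multiplication is non-commutative for n ≥ 2; the identity matrix I is the unity; singular matrices give zero divisors, so not an integral domain
Commutative: No
Integral domain: No
Has unity: Yes

M_2(ℤ) (2×2 matrices over ℤ): Commutative=No, Unity=Yes


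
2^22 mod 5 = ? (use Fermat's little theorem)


Fermat's little theorem: if p is prime and gcd(a,p)=1, then a^(p-1) ≡ 1 (mod p)
p = 5 is prime, gcd(2,5) = 1
Reduce exponent: 22 mod 4 = 2
So 2^22 ≡ 2^2 (mod 5)
2^2 mod 5 = 4

2^22 ≡ 4 (mod 5)


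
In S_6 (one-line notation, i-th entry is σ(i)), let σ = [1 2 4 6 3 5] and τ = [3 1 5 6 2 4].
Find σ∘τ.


σ∘τ: apply τ first, then σ
1 →τ 3 →σ 4
2 →τ 1 →σ 1
3 →τ 5 →σ 3
4 →τ 6 →σ 5
5 →τ 2 →σ 2
6 →τ 4 →σ 6

σ∘τ = [4 1 3 5 2 6]


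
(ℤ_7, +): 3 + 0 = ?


Operation: addition mod 7
3 + 0 = (a + b) mod 7 with a = 3, b = 0

3 + 0 = 3


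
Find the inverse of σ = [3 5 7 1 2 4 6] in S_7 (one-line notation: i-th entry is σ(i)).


To find σ⁻¹, swap domain and range:
σ(1) = 3 → σ⁻¹(3) = 1
σ(2) = 5 → σ⁻¹(5) = 2
σ(3) = 7 → σ⁻¹(7) = 3
σ(4) = 1 → σ⁻¹(1) = 4
σ(5) = 2 → σ⁻¹(2) = 5
σ(6) = 4 → σ⁻¹(4) = 6
σ(7) = 6 → σ⁻¹(6) = 7

σ⁻¹ = [4 5 1 6 2 7 3]


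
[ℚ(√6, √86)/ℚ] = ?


[ℚ(√6,√86):ℚ] = [ℚ(√6,√86):ℚ(√6)]·[ℚ(√6):ℚ] = 2·2 = 4

[ℚ(√6, √86)/ℚ] = 4


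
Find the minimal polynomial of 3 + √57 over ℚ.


Let α = 3 + √57. Then α - 3 = √57, so (α - 3)² = 57, giving α² - 6α - 48 = 0. Degree 2 and α ∉ ℚ, so this is the minimal polynomial.

Minimal polynomial: x² - 6x - 48


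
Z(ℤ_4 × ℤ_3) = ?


Z(G) = {g ∈ G | gx = xg for all x ∈ G}
Direct product of abelian groups is abelian, so Z(G) = G

Z(ℤ_4 × ℤ_3) = ℤ_4 × ℤ_3


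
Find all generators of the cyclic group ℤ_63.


g generates ℤ_n iff gcd(g,n) = 1
Prime factors of 63: 3, 7
Generators are g ∈ {1,...,62} not divisible by any of these primes.
Generators: {1, 2, 4, 5, 8, 10, 11, 13, 16, 17, 19, 20, 22, 23, 25, 26, 29, 31, 32, 34, 37, 38, 40, 41, 43, 44, 46, 47, 50, 52, 53, 55, 58, 59, 61, 62}
Number of generators = φ(63) = 36

Generators of ℤ_63 = {1, 2, 4, 5, 8, 10, 11, 13, 16, 17, 19, 20, 22, 23, 25, 26, 29, 31, 32, 34, 37, 38, 40, 41, 43, 44, 46, 47, 50, 52, 53, 55, 58, 59, 61, 62}


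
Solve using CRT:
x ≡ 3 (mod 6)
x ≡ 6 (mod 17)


m₁ = 6, m₂ = 17, gcd = 1, so CRT applies. M = m₁·m₂ = 102
Let M₁ = M/m₁ = 17, M₂ = M/m₂ = 6
Find y₁ ≡ M₁⁻¹ (mod m₁): 17⁻¹ ≡ 5 (mod 6)
Find y₂ ≡ M₂⁻¹ (mod m₂): 6⁻¹ ≡ 3 (mod 17)
x = a₁·M₁·y₁ + a₂·M₂·y₂ = 3·17·5 + 6·6·3 = 363
Reduce mod 102: x ≡ 57
Check: 57 mod 6 = 3 ✓, 57 mod 17 = 6 ✓

x ≡ 57 (mod 102)


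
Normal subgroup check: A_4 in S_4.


H = A_4 in S_4
A_4 has index 2 in S_4, and every subgroup of index 2 is normal

Yes, normal subgroup


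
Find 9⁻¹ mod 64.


Use the extended Euclidean algorithm to write 1 = 9·s + 64·t; then s mod 64 is the inverse.
Euclidean algorithm:
  9 = 0·64 + 9
  64 = 7·9 + 1
  9 = 9·1 + 0
gcd(9,64) = 1
Back-substitution gives: 9·(-7) + 64·(1) = 1
So 9⁻¹ ≡ -7 ≡ 57 (mod 64)
Check: 9 × 57 = 513 ≡ 1 (mod 64) ✓

9⁻¹ ≡ 57 (mod 64)


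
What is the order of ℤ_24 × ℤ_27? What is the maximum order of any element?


|ℤ_24 × ℤ_27| = 24 × 27 = 648
Max element order = lcm(24,27) = 216
Cyclic? No (gcd=3)

|ℤ_24×ℤ_27| = 648, max element order = 216


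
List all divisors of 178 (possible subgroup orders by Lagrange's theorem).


Lagrange's theorem: |H| divides |G|
|G| = 178
Divisors of 178: 1, 2, 89, 178

Possible subgroup orders: {1, 2, 89, 178}


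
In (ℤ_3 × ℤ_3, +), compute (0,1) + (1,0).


Operation: componentwise addition mod (3, 3)
(0,1) + (1,0) = ((a₁+b₁) mod 3, (a₂+b₂) mod 3) with a = (0,1), b = (1,0)

(0,1) + (1,0) = (1,1)


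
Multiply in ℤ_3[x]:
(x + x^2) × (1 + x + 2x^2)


Expand and collect like terms; reduce coefficients mod 3:
x^0: 0·1 = 0 ≡ 0 (mod 3)
x^1: 0·1 + 1·1 = 1 ≡ 1 (mod 3)
x^2: 0·2 + 1·1 + 1·1 = 2 ≡ 2 (mod 3)
x^3: 1·2 + 1·1 = 3 ≡ 0 (mod 3)
x^4: 1·2 = 2 ≡ 2 (mod 3)
Result: x + 2x^2 + 2x^4

f · g = x + 2x^2 + 2x^4


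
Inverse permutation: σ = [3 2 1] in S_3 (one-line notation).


To find σ⁻¹, swap domain and range:
σ(1) = 3 → σ⁻¹(3) = 1
σ(2) = 2 → σ⁻¹(2) = 2
σ(3) = 1 → σ⁻¹(1) = 3

σ⁻¹ = [3 2 1]


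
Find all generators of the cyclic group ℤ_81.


g generates ℤ_n iff gcd(g,n) = 1
Prime factors of 81: 3
Generators are g ∈ {1,...,80} not divisible by any of these primes.
Generators: {1, 2, 4, 5, 7, 8, 10, 11, 13, 14, 16, 17, 19, 20, 22, 23, 25, 26, 28, 29, 31, 32, 34, 35, 37, 38, 40, 41, 43, 44, 46, 47, 49, 50, 52, 53, 55, 56, 58, 59, 61, 62, 64, 65, 67, 68, 70, 71, 73, 74, 76, 77, 79, 80}
Number of generators = φ(81) = 54

Generators of ℤ_81 = {1, 2, 4, 5, 7, 8, 10, 11, 13, 14, 16, 17, 19, 20, 22, 23, 25, 26, 28, 29, 31, 32, 34, 35, 37, 38, 40, 41, 43, 44, 46, 47, 49, 50, 52, 53, 55, 56, 58, 59, 61, 62, 64, 65, 67, 68, 70, 71, 73, 74, 76, 77, 79, 80}


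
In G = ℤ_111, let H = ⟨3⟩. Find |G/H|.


|⟨3⟩| = n / gcd(3, 111) = 111 / 3 = 37
H is normal (ℤ_111 is abelian).
|G/H| = |G| / |H| = 111 / 37 = 3

|G/H| = 3


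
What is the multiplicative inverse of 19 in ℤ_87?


Use the extended Euclidean algorithm to write 1 = 19·s + 87·t; then s mod 87 is the inverse.
Euclidean algorithm:
  19 = 0·87 + 19
  87 = 4·19 + 11
  19 = 1·11 + 8
  11 = 1·8 + 3
  8 = 2·3 + 2
  3 = 1·2 + 1
  2 = 2·1 + 0
gcd(19,87) = 1
Back-substitution gives: 19·(-32) + 87·(7) = 1
So 19⁻¹ ≡ -32 ≡ 55 (mod 87)
Check: 19 × 55 = 1045 ≡ 1 (mod 87) ✓

19⁻¹ ≡ 55 (mod 87)


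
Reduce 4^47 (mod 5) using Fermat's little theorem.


Fermat's little theorem: if p is prime and gcd(a,p)=1, then a^(p-1) ≡ 1 (mod p)
p = 5 is prime, gcd(4,5) = 1
Reduce exponent: 47 mod 4 = 3
So 4^47 ≡ 4^3 (mod 5)
4^3 mod 5 = 4

4^47 ≡ 4 (mod 5)


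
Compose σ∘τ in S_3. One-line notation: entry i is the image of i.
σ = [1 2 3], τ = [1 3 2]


σ∘τ: apply τ first, then σ
1 →τ 1 →σ 1
2 →τ 3 →σ 3
3 →τ 2 →σ 2

σ∘τ = [1 3 2]


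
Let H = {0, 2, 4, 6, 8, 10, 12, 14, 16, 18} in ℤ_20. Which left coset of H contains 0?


0 + H = {0 + h (mod 20) : h ∈ H}
0+0=0, 0+2=2, 0+4=4, 0+6=6, 0+8=8, 0+10=10, 0+12=12, 0+14=14, 0+16=16, 0+18=18

0 + H = {0, 2, 4, 6, 8, 10, 12, 14, 16, 18}


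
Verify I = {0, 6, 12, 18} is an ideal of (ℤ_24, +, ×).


Check ideal conditions for I = {0, 6, 12, 18} in ℤ_24:
(1) I is an additive subgroup? Yes
(2) For r ∈ ℤ_24 and a ∈ I: r·a ∈ I? Yes

Yes, I is an ideal of ℤ_24


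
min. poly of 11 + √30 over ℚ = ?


Let α = 11 + √30. Then α - 11 = √30, so (α - 11)² = 30, giving α² - 22α + 91 = 0. Degree 2 and α ∉ ℚ, so this is the minimal polynomial.

Minimal polynomial: x² - 22x + 91


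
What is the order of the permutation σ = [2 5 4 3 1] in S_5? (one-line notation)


Cycle decomposition: (1 2 5) (3 4)
Cycle lengths: 3, 2
Order = lcm(3, 2) = 6

ord(σ) = 6


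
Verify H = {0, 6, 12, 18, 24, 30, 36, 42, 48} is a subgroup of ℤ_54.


Subgroup test for H = {0, 6, 12, 18, 24, 30, 36, 42, 48} in (ℤ_54, +):
(1) 0 ∈ H? Yes
(2) Closure: for all a,b ∈ H, (a+b) mod 54 ∈ H? Yes
(3) Inverses: for all a ∈ H, -a mod 54 ∈ H? Yes

Yes, H is a subgroup of ℤ_54


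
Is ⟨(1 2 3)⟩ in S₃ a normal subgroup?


H = ⟨(1 2 3)⟩ in S₃
⟨(1 2 3)⟩ has order 3 and index 2 in S₃; index-2 subgroups are normal

Yes, normal subgroup


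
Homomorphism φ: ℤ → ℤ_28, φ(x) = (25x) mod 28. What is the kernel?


Kernel = preimage of identity
ker(φ) = {x ∈ ℤ : 25x ≡ 0 (mod 28)}. gcd(25,28) = 1, so 25x ≡ 0 (mod 28) ⟺ x ≡ 0 (mod 28/1 = 28). Hence ker(φ) = 28ℤ

ker(φ) = 28ℤ


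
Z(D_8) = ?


Z(G) = {g ∈ G | gx = xg for all x ∈ G}
For even n, Z(D_n) = {e, r^(n/2)}: the 180° rotation r^4 commutes with every reflection and rotation

Z(D_8) = {e, r^4}


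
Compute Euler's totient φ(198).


Factor n: 198 = 2 × 3^2 × 11
φ(n) = n · ∏(1 - 1/p) over distinct primes p | n
φ(198) = 198 · (1 - 1/2) · (1 - 1/3) · (1 - 1/11) = 60

φ(198) = 60


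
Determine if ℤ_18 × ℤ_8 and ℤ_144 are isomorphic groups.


Comparing ℤ_18 × ℤ_8 and ℤ_144:
gcd(18,8) = 2 ≠ 1. Max element order in ℤ_18×ℤ_8 is lcm(18,8) = 72 < 144, so it has no element of order 144

No, ℤ_18 × ℤ_8 ≇ ℤ_144


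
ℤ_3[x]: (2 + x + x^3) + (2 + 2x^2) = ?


Add coefficients mod 3:
x^0: 2 + 2 = 1 (mod 3)
x^1: 1 + 0 = 1 (mod 3)
x^2: 0 + 2 = 2 (mod 3)
x^3: 1 + 0 = 1 (mod 3)
Result: 1 + x + 2x^2 + x^3

f + g = 1 + x + 2x^2 + x^3


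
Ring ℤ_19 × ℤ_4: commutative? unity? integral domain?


Direct product ring; commutative with unity (1,1); but (1,0)·(0,1) = (0,0) gives zero divisors, so not an integral domain
Commutative: Yes
Integral domain: No
Has unity: Yes

ℤ_19 × ℤ_4: Commutative=Yes, Unity=Yes


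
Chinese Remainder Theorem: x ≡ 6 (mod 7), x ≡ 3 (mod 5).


m₁ = 7, m₂ = 5, gcd = 1, so CRT applies. M = m₁·m₂ = 35
Let M₁ = M/m₁ = 5, M₂ = M/m₂ = 7
Find y₁ ≡ M₁⁻¹ (mod m₁): 5⁻¹ ≡ 3 (mod 7)
Find y₂ ≡ M₂⁻¹ (mod m₂): 7⁻¹ ≡ 3 (mod 5)
x = a₁·M₁·y₁ + a₂·M₂·y₂ = 6·5·3 + 3·7·3 = 153
Reduce mod 35: x ≡ 13
Check: 13 mod 7 = 6 ✓, 13 mod 5 = 3 ✓

x ≡ 13 (mod 35)


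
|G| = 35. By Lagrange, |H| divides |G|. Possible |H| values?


Lagrange's theorem: |H| divides |G|
|G| = 35
Divisors of 35: 1, 5, 7, 35

Possible subgroup orders: {1, 5, 7, 35}


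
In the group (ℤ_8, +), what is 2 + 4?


Operation: addition mod 8
2 + 4 = (a + b) mod 8 with a = 2, b = 4

2 + 4 = 6


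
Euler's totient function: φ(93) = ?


Factor n: 93 = 3 × 31
φ(n) = n · ∏(1 - 1/p) over distinct primes p | n
φ(93) = 93 · (1 - 1/3) · (1 - 1/31) = 60

φ(93) = 60


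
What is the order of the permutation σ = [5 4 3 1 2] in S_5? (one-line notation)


Cycle decomposition: (1 5 2 4)
Cycle lengths: 4
Order = lcm(4) = 4

ord(σ) = 4


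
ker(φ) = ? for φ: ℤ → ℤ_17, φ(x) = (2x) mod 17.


Kernel = preimage of identity
ker(φ) = {x ∈ ℤ : 2x ≡ 0 (mod 17)}. gcd(2,17) = 1, so 2x ≡ 0 (mod 17) ⟺ x ≡ 0 (mod 17/1 = 17). Hence ker(φ) = 17ℤ

ker(φ) = 17ℤ


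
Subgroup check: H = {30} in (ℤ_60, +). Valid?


Subgroup test for H = {30} in (ℤ_60, +):
(1) 0 ∈ H? No
(2) Closure: for all a,b ∈ H, (a+b) mod 60 ∈ H? No  [counterexample: 30 + 30 = 0 ∉ H]
(3) Inverses: for all a ∈ H, -a mod 60 ∈ H? Yes

No, H is not a subgroup of ℤ_60


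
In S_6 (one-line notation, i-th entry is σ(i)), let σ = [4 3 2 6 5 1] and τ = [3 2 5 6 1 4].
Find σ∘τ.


σ∘τ: apply τ first, then σ
1 →τ 3 →σ 2
2 →τ 2 →σ 3
3 →τ 5 →σ 5
4 →τ 6 →σ 1
5 →τ 1 →σ 4
6 →τ 4 →σ 6

σ∘τ = [2 3 5 1 4 6]


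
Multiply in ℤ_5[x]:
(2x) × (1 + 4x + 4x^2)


Expand and collect like terms; reduce coefficients mod 5:
x^0: 0·1 = 0 ≡ 0 (mod 5)
x^1: 0·4 + 2·1 = 2 ≡ 2 (mod 5)
x^2: 0·4 + 2·4 = 8 ≡ 3 (mod 5)
x^3: 2·4 = 8 ≡ 3 (mod 5)
Result: 2x + 3x^2 + 3x^3

f · g = 2x + 3x^2 + 3x^3


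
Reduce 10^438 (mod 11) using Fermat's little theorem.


Fermat's little theorem: if p is prime and gcd(a,p)=1, then a^(p-1) ≡ 1 (mod p)
p = 11 is prime, gcd(10,11) = 1
Reduce exponent: 438 mod 10 = 8
So 10^438 ≡ 10^8 (mod 11)
10^8 mod 11 = 1

10^438 ≡ 1 (mod 11)


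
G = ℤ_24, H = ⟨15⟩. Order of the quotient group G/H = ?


|⟨15⟩| = n / gcd(15, 24) = 24 / 3 = 8
H is normal (ℤ_24 is abelian).
|G/H| = |G| / |H| = 24 / 8 = 3

|G/H| = 3


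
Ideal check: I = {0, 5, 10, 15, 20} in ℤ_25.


Check ideal conditions for I = {0, 5, 10, 15, 20} in ℤ_25:
(1) I is an additive subgroup? Yes
(2) For r ∈ ℤ_25 and a ∈ I: r·a ∈ I? Yes

Yes, I is an ideal of ℤ_25


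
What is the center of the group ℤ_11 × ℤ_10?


Z(G) = {g ∈ G | gx = xg for all x ∈ G}
Direct product of abelian groups is abelian, so Z(G) = G

Z(ℤ_11 × ℤ_10) = ℤ_11 × ℤ_10


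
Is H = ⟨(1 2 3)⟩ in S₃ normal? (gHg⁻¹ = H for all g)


H = ⟨(1 2 3)⟩ in S₃
⟨(1 2 3)⟩ has order 3 and index 2 in S₃; index-2 subgroups are normal

Yes, normal subgroup


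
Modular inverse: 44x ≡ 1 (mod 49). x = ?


Use the extended Euclidean algorithm to write 1 = 44·s + 49·t; then s mod 49 is the inverse.
Euclidean algorithm:
  44 = 0·49 + 44
  49 = 1·44 + 5
  44 = 8·5 + 4
  5 = 1·4 + 1
  4 = 4·1 + 0
gcd(44,49) = 1
Back-substitution gives: 44·(-10) + 49·(9) = 1
So 44⁻¹ ≡ -10 ≡ 39 (mod 49)
Check: 44 × 39 = 1716 ≡ 1 (mod 49) ✓

44⁻¹ ≡ 39 (mod 49)


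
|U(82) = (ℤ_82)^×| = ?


U(n) is the group of units mod n; |U(n)| = φ(n)
|U(82)| = φ(82) = 40

|U(82) = (ℤ_82)^×| = 40


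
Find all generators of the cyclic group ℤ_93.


g generates ℤ_n iff gcd(g,n) = 1
Prime factors of 93: 3, 31
Generators are g ∈ {1,...,92} not divisible by any of these primes.
Generators: {1, 2, 4, 5, 7, 8, 10, 11, 13, 14, 16, 17, 19, 20, 22, 23, 25, 26, 28, 29, 32, 34, 35, 37, 38, 40, 41, 43, 44, 46, 47, 49, 50, 52, 53, 55, 56, 58, 59, 61, 64, 65, 67, 68, 70, 71, 73, 74, 76, 77, 79, 80, 82, 83, 85, 86, 88, 89, 91, 92}
Number of generators = φ(93) = 60

Generators of ℤ_93 = {1, 2, 4, 5, 7, 8, 10, 11, 13, 14, 16, 17, 19, 20, 22, 23, 25, 26, 28, 29, 32, 34, 35, 37, 38, 40, 41, 43, 44, 46, 47, 49, 50, 52, 53, 55, 56, 58, 59, 61, 64, 65, 67, 68, 70, 71, 73, 74, 76, 77, 79, 80, 82, 83, 85, 86, 88, 89, 91, 92}


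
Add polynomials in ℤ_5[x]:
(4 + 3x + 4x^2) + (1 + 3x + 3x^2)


Add coefficients mod 5:
x^0: 4 + 1 = 0 (mod 5)
x^1: 3 + 3 = 1 (mod 5)
x^2: 4 + 3 = 2 (mod 5)
Result: x + 2x^2

f + g = x + 2x^2


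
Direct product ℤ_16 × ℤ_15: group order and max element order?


|ℤ_16 × ℤ_15| = 16 × 15 = 240
Max element order = lcm(16,15) = 240
Cyclic? Yes (gcd=1)

|ℤ_16×ℤ_15| = 240, max element order = 240


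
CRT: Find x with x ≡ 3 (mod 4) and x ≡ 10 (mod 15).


m₁ = 4, m₂ = 15, gcd = 1, so CRT applies. M = m₁·m₂ = 60
Let M₁ = M/m₁ = 15, M₂ = M/m₂ = 4
Find y₁ ≡ M₁⁻¹ (mod m₁): 15⁻¹ ≡ 3 (mod 4)
Find y₂ ≡ M₂⁻¹ (mod m₂): 4⁻¹ ≡ 4 (mod 15)
x = a₁·M₁·y₁ + a₂·M₂·y₂ = 3·15·3 + 10·4·4 = 295
Reduce mod 60: x ≡ 55
Check: 55 mod 4 = 3 ✓, 55 mod 15 = 10 ✓

x ≡ 55 (mod 60)


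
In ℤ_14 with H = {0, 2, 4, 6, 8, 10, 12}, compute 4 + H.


4 + H = {4 + h (mod 14) : h ∈ H}
4+0=4, 4+2=6, 4+4=8, 4+6=10, 4+8=12, 4+10=0, 4+12=2
4 + H = {0, 2, 4, 6, 8, 10, 12} = 0 + H

4 + H = {0, 2, 4, 6, 8, 10, 12}


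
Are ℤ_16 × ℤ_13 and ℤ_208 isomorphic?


Comparing ℤ_16 × ℤ_13 and ℤ_208:
gcd(16,13) = 1, so ℤ_16 × ℤ_13 ≅ ℤ_208 (CRT)

Yes, ℤ_16 × ℤ_13 ≅ ℤ_208


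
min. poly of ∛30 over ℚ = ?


∛30 satisfies x³ - 30 = 0, irreducible over ℚ (no rational root; 30 is not a perfect cube)

Minimal polynomial: x³ - 30


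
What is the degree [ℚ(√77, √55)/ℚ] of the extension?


[ℚ(√77,√55):ℚ] = [ℚ(√77,√55):ℚ(√77)]·[ℚ(√77):ℚ] = 2·2 = 4

[ℚ(√77, √55)/ℚ] = 4


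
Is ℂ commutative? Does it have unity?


ℂ is a field: commutative, has unity, every nonzero element is a unit (hence an integral domain)
Commutative: Yes
Integral domain: Yes
Has unity: Yes

ℂ: Commutative=Yes, Unity=Yes


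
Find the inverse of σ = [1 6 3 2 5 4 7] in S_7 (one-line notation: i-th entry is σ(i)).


To find σ⁻¹, swap domain and range:
σ(1) = 1 → σ⁻¹(1) = 1
σ(2) = 6 → σ⁻¹(6) = 2
σ(3) = 3 → σ⁻¹(3) = 3
σ(4) = 2 → σ⁻¹(2) = 4
σ(5) = 5 → σ⁻¹(5) = 5
σ(6) = 4 → σ⁻¹(4) = 6
σ(7) = 7 → σ⁻¹(7) = 7

σ⁻¹ = [1 4 3 6 5 2 7]


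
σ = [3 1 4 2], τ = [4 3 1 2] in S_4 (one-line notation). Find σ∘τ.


σ∘τ: apply τ first, then σ
1 →τ 4 →σ 2
2 →τ 3 →σ 4
3 →τ 1 →σ 3
4 →τ 2 →σ 1

σ∘τ = [2 4 3 1]


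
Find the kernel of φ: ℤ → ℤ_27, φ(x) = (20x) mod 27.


Kernel = preimage of identity
ker(φ) = {x ∈ ℤ : 20x ≡ 0 (mod 27)}. gcd(20,27) = 1, so 20x ≡ 0 (mod 27) ⟺ x ≡ 0 (mod 27/1 = 27). Hence ker(φ) = 27ℤ

ker(φ) = 27ℤ


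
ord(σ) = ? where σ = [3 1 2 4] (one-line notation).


Cycle decomposition: (1 3 2)
Cycle lengths: 3
Order = lcm(3) = 3

ord(σ) = 3


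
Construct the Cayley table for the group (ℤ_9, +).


Elements: {0, 1, 2, 3, 4, 5, 6, 7, 8}
Operation: addition mod 9
Entry (a, b) = (a + b) mod 9

Cayley table:
  | 0 | 1 | 2 | 3 | 4 | 5 | 6 | 7 | 8
0 | 0 | 1 | 2 | 3 | 4 | 5 | 6 | 7 | 8
1 | 1 | 2 | 3 | 4 | 5 | 6 | 7 | 8 | 0
2 | 2 | 3 | 4 | 5 | 6 | 7 | 8 | 0 | 1
3 | 3 | 4 | 5 | 6 | 7 | 8 | 0 | 1 | 2
4 | 4 | 5 | 6 | 7 | 8 | 0 | 1 | 2 | 3
5 | 5 | 6 | 7 | 8 | 0 | 1 | 2 | 3 | 4
6 | 6 | 7 | 8 | 0 | 1 | 2 | 3 | 4 | 5
7 | 7 | 8 | 0 | 1 | 2 | 3 | 4 | 5 | 6
8 | 8 | 0 | 1 | 2 | 3 | 4 | 5 | 6 | 7


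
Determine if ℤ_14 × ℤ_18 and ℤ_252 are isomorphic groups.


Comparing ℤ_14 × ℤ_18 and ℤ_252:
gcd(14,18) = 2 ≠ 1. Max element order in ℤ_14×ℤ_18 is lcm(14,18) = 126 < 252, so it has no element of order 252

No, ℤ_14 × ℤ_18 ≇ ℤ_252


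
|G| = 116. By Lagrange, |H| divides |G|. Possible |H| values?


Lagrange's theorem: |H| divides |G|
|G| = 116
Divisors of 116: 1, 2, 4, 29, 58, 116

Possible subgroup orders: {1, 2, 4, 29, 58, 116}


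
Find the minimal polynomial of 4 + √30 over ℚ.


Let α = 4 + √30. Then α - 4 = √30, so (α - 4)² = 30, giving α² - 8α - 14 = 0. Degree 2 and α ∉ ℚ, so this is the minimal polynomial.

Minimal polynomial: x² - 8x - 14


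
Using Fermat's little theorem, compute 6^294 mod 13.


Fermat's little theorem: if p is prime and gcd(a,p)=1, then a^(p-1) ≡ 1 (mod p)
p = 13 is prime, gcd(6,13) = 1
Reduce exponent: 294 mod 12 = 6
So 6^294 ≡ 6^6 (mod 13)
6^6 mod 13 = 12

6^294 ≡ 12 (mod 13)


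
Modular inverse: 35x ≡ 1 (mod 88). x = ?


Use the extended Euclidean algorithm to write 1 = 35·s + 88·t; then s mod 88 is the inverse.
Euclidean algorithm:
  35 = 0·88 + 35
  88 = 2·35 + 18
  35 = 1·18 + 17
  18 = 1·17 + 1
  17 = 17·1 + 0
gcd(35,88) = 1
Back-substitution gives: 35·(-5) + 88·(2) = 1
So 35⁻¹ ≡ -5 ≡ 83 (mod 88)
Check: 35 × 83 = 2905 ≡ 1 (mod 88) ✓

35⁻¹ ≡ 83 (mod 88)


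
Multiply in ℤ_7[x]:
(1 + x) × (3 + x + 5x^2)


Expand and collect like terms; reduce coefficients mod 7:
x^0: 1·3 = 3 ≡ 3 (mod 7)
x^1: 1·1 + 1·3 = 4 ≡ 4 (mod 7)
x^2: 1·5 + 1·1 = 6 ≡ 6 (mod 7)
x^3: 1·5 = 5 ≡ 5 (mod 7)
Result: 3 + 4x + 6x^2 + 5x^3

f · g = 3 + 4x + 6x^2 + 5x^3


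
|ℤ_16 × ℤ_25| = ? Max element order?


|ℤ_16 × ℤ_25| = 16 × 25 = 400
Max element order = lcm(16,25) = 400
Cyclic? Yes (gcd=1)

|ℤ_16×ℤ_25| = 400, max element order = 400


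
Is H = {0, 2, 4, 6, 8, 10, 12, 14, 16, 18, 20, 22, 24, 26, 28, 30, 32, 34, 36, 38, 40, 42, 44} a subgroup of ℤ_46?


Subgroup test for H = {0, 2, 4, 6, 8, 10, 12, 14, 16, 18, 20, 22, 24, 26, 28, 30, 32, 34, 36, 38, 40, 42, 44} in (ℤ_46, +):
(1) 0 ∈ H? Yes
(2) Closure: for all a,b ∈ H, (a+b) mod 46 ∈ H? Yes
(3) Inverses: for all a ∈ H, -a mod 46 ∈ H? Yes

Yes, H is a subgroup of ℤ_46


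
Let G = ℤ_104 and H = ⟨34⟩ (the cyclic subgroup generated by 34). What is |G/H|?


|⟨34⟩| = n / gcd(34, 104) = 104 / 2 = 52
H is normal (ℤ_104 is abelian).
|G/H| = |G| / |H| = 104 / 52 = 2

|G/H| = 2


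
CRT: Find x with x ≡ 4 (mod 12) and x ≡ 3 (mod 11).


m₁ = 12, m₂ = 11, gcd = 1, so CRT applies. M = m₁·m₂ = 132
Let M₁ = M/m₁ = 11, M₂ = M/m₂ = 12
Find y₁ ≡ M₁⁻¹ (mod m₁): 11⁻¹ ≡ 11 (mod 12)
Find y₂ ≡ M₂⁻¹ (mod m₂): 12⁻¹ ≡ 1 (mod 11)
x = a₁·M₁·y₁ + a₂·M₂·y₂ = 4·11·11 + 3·12·1 = 520
Reduce mod 132: x ≡ 124
Check: 124 mod 12 = 4 ✓, 124 mod 11 = 3 ✓

x ≡ 124 (mod 132)
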